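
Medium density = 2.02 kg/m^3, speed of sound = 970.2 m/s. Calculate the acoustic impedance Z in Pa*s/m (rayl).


Given values:
  rho = 2.02 kg/m^3
  c = 970.2 m/s
Formula: Z = rho * c
Z = 2.02 * 970.2
Z = 1959.8

1959.8 rayl


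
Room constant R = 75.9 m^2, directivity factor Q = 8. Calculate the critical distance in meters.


Given values:
  R = 75.9 m^2, Q = 8
Formula: d_c = 0.141 * sqrt(Q * R)
Compute Q * R = 8 * 75.9 = 607.2
Compute sqrt(607.2) = 24.6414
d_c = 0.141 * 24.6414 = 3.474

3.474 m


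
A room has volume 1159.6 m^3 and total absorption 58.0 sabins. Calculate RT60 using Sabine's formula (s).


Given values:
  V = 1159.6 m^3
  A = 58.0 sabins
Formula: RT60 = 0.161 * V / A
Numerator: 0.161 * 1159.6 = 186.6956
RT60 = 186.6956 / 58.0 = 3.219

3.219 s


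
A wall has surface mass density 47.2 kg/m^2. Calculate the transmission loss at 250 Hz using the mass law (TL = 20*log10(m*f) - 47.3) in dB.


Given values:
  m = 47.2 kg/m^2, f = 250 Hz
Formula: TL = 20 * log10(m * f) - 47.3
Compute m * f = 47.2 * 250 = 11800.0
Compute log10(11800.0) = 4.071882
Compute 20 * 4.071882 = 81.4376
TL = 81.4376 - 47.3 = 34.14

34.14 dB


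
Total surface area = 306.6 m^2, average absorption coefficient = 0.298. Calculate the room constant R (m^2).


Given values:
  S = 306.6 m^2, alpha = 0.298
Formula: R = S * alpha / (1 - alpha)
Numerator: 306.6 * 0.298 = 91.3668
Denominator: 1 - 0.298 = 0.702
R = 91.3668 / 0.702 = 130.15

130.15 m^2


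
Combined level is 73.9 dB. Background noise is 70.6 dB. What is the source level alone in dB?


Given values:
  L_total = 73.9 dB, L_bg = 70.6 dB
Formula: L_source = 10 * log10(10^(L_total/10) - 10^(L_bg/10))
Convert to linear:
  10^(73.9/10) = 24547089.1569
  10^(70.6/10) = 11481536.215
Difference: 24547089.1569 - 11481536.215 = 13065552.9419
L_source = 10 * log10(13065552.9419) = 71.16

71.16 dB


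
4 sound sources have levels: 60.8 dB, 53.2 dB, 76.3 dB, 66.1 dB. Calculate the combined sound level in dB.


Formula: L_total = 10 * log10( sum(10^(Li/10)) )
  Source 1: 10^(60.8/10) = 1202264.4346
  Source 2: 10^(53.2/10) = 208929.6131
  Source 3: 10^(76.3/10) = 42657951.8802
  Source 4: 10^(66.1/10) = 4073802.778
Sum of linear values = 48142948.7059
L_total = 10 * log10(48142948.7059) = 76.83

76.83 dB


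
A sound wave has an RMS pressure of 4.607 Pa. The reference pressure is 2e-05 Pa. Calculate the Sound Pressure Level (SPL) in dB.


Given values:
  p = 4.607 Pa
  p_ref = 2e-05 Pa
Formula: SPL = 20 * log10(p / p_ref)
Compute ratio: p / p_ref = 4.607 / 2e-05 = 230350
Compute log10: log10(230350) = 5.362388
Multiply: SPL = 20 * 5.362388 = 107.25

107.25 dB


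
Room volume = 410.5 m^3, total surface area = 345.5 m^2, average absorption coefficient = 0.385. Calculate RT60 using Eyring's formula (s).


Given values:
  V = 410.5 m^3, S = 345.5 m^2, alpha = 0.385
Formula: RT60 = 0.161 * V / (-S * ln(1 - alpha))
Compute ln(1 - 0.385) = ln(0.615) = -0.486133
Denominator: -345.5 * -0.486133 = 167.959
Numerator: 0.161 * 410.5 = 66.0905
RT60 = 66.0905 / 167.959 = 0.393

0.393 s


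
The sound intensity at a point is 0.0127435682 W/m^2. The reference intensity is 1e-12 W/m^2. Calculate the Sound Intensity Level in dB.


Given values:
  I = 0.0127435682 W/m^2
  I_ref = 1e-12 W/m^2
Formula: SIL = 10 * log10(I / I_ref)
Compute ratio: I / I_ref = 12743568200
Compute log10: log10(12743568200) = 10.105291
Multiply: SIL = 10 * 10.105291 = 101.05

101.05 dB


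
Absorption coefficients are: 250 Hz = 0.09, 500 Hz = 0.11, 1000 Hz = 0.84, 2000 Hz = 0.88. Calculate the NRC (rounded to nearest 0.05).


Given values:
  a_250 = 0.09, a_500 = 0.11
  a_1000 = 0.84, a_2000 = 0.88
Formula: NRC = (a250 + a500 + a1000 + a2000) / 4
Sum = 0.09 + 0.11 + 0.84 + 0.88 = 1.92
NRC = 1.92 / 4 = 0.48
Rounded to nearest 0.05: 0.5

0.5


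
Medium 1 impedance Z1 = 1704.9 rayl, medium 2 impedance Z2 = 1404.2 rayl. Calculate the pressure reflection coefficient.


Given values:
  Z1 = 1704.9 rayl, Z2 = 1404.2 rayl
Formula: R = (Z2 - Z1) / (Z2 + Z1)
Numerator: Z2 - Z1 = 1404.2 - 1704.9 = -300.7
Denominator: Z2 + Z1 = 1404.2 + 1704.9 = 3109.1
R = -300.7 / 3109.1 = -0.0967

-0.0967


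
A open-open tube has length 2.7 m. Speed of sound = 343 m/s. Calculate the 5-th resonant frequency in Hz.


Given values:
  Tube type: open-open, L = 2.7 m, c = 343 m/s, n = 5
Formula: f_n = n * c / (2 * L)
Compute 2 * L = 2 * 2.7 = 5.4
f = 5 * 343 / 5.4
f = 317.59

317.59 Hz


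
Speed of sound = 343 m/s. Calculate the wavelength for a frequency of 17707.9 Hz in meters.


Given values:
  c = 343 m/s, f = 17707.9 Hz
Formula: lambda = c / f
lambda = 343 / 17707.9
lambda = 0.0194

0.0194 m


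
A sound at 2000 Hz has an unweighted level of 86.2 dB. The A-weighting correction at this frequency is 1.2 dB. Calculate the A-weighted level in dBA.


Given values:
  SPL = 86.2 dB
  A-weighting at 2000 Hz = 1.2 dB
Formula: L_A = SPL + A_weight
L_A = 86.2 + (1.2)
L_A = 87.4

87.4 dBA


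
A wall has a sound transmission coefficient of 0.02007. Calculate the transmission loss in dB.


Given values:
  tau = 0.02007
Formula: TL = 10 * log10(1 / tau)
Compute 1 / tau = 1 / 0.02007 = 49.8256
Compute log10(49.8256) = 1.697453
TL = 10 * 1.697453 = 16.97

16.97 dB


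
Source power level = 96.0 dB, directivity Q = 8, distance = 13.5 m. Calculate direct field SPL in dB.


Given values:
  Lw = 96.0 dB, Q = 8, r = 13.5 m
Formula: SPL = Lw + 10 * log10(Q / (4 * pi * r^2))
Compute 4 * pi * r^2 = 4 * pi * 13.5^2 = 2290.221
Compute Q / denom = 8 / 2290.221 = 0.00349311
Compute 10 * log10(0.00349311) = -24.5679
SPL = 96.0 + (-24.5679) = 71.43

71.43 dB


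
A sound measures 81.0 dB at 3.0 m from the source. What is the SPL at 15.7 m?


Given values:
  SPL1 = 81.0 dB, r1 = 3.0 m, r2 = 15.7 m
Formula: SPL2 = SPL1 - 20 * log10(r2 / r1)
Compute ratio: r2 / r1 = 15.7 / 3.0 = 5.2333
Compute log10: log10(5.2333) = 0.718776
Compute drop: 20 * 0.718776 = 14.3755
SPL2 = 81.0 - 14.3755 = 66.62

66.62 dB


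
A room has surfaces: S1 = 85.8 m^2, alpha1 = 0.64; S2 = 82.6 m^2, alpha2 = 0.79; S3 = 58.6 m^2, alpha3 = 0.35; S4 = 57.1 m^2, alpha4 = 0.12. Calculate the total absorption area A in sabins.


Given surfaces:
  Surface 1: 85.8 * 0.64 = 54.912
  Surface 2: 82.6 * 0.79 = 65.254
  Surface 3: 58.6 * 0.35 = 20.51
  Surface 4: 57.1 * 0.12 = 6.852
Formula: A = sum(Si * alpha_i)
A = 54.912 + 65.254 + 20.51 + 6.852
A = 147.53

147.53 sabins


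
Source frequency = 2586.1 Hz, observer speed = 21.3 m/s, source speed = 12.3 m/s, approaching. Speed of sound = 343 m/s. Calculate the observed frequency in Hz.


Given values:
  f_s = 2586.1 Hz, v_o = 21.3 m/s, v_s = 12.3 m/s
  Direction: approaching
Formula: f_o = f_s * (c + v_o) / (c - v_s)
Numerator: c + v_o = 343 + 21.3 = 364.3
Denominator: c - v_s = 343 - 12.3 = 330.7
f_o = 2586.1 * 364.3 / 330.7 = 2848.85

2848.85 Hz


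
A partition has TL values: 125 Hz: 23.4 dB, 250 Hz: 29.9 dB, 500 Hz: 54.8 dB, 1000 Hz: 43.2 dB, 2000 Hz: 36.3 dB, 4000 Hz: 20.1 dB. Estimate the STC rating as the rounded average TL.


Given TL values at each frequency:
  125 Hz: 23.4 dB
  250 Hz: 29.9 dB
  500 Hz: 54.8 dB
  1000 Hz: 43.2 dB
  2000 Hz: 36.3 dB
  4000 Hz: 20.1 dB
Formula: STC ~ round(average of TL values)
Sum = 23.4 + 29.9 + 54.8 + 43.2 + 36.3 + 20.1 = 207.7
Average = 207.7 / 6 = 34.62
Rounded: 35

35


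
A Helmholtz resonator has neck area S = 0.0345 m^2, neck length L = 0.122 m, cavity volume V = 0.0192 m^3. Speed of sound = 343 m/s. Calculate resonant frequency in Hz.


Given values:
  S = 0.0345 m^2, L = 0.122 m, V = 0.0192 m^3, c = 343 m/s
Formula: f = (c / (2*pi)) * sqrt(S / (V * L))
Compute V * L = 0.0192 * 0.122 = 0.0023424
Compute S / (V * L) = 0.0345 / 0.0023424 = 14.7285
Compute sqrt(14.7285) = 3.837773
Compute c / (2*pi) = 343 / 6.283185 = 54.590148
f = 54.590148 * 3.837773 = 209.5

209.5 Hz


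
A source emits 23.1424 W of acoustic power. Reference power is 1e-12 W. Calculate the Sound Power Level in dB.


Given values:
  W = 23.1424 W
  W_ref = 1e-12 W
Formula: SWL = 10 * log10(W / W_ref)
Compute ratio: W / W_ref = 23142400000000
Compute log10: log10(23142400000000) = 13.364408
Multiply: SWL = 10 * 13.364408 = 133.64

133.64 dB


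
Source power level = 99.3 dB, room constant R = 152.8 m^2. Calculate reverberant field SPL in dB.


Given values:
  Lw = 99.3 dB, R = 152.8 m^2
Formula: SPL = Lw + 10 * log10(4 / R)
Compute 4 / R = 4 / 152.8 = 0.026178
Compute 10 * log10(0.026178) = -15.8206
SPL = 99.3 + (-15.8206) = 83.48

83.48 dB


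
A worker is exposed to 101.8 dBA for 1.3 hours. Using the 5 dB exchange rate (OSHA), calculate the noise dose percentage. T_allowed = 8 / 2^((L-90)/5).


Given values:
  L = 101.8 dBA, T = 1.3 hours
Formula: T_allowed = 8 / 2^((L - 90) / 5)
Compute exponent: (101.8 - 90) / 5 = 2.36
Compute 2^(2.36) = 5.133704
T_allowed = 8 / 5.133704 = 1.558329 hours
Dose = (T / T_allowed) * 100
Dose = (1.3 / 1.558329) * 100 = 83.42

83.42 %


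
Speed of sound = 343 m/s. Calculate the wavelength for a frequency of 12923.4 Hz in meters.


Given values:
  c = 343 m/s, f = 12923.4 Hz
Formula: lambda = c / f
lambda = 343 / 12923.4
lambda = 0.0265

0.0265 m


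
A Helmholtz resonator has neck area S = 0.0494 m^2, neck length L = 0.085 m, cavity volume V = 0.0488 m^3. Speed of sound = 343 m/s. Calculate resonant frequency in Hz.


Given values:
  S = 0.0494 m^2, L = 0.085 m, V = 0.0488 m^3, c = 343 m/s
Formula: f = (c / (2*pi)) * sqrt(S / (V * L))
Compute V * L = 0.0488 * 0.085 = 0.004148
Compute S / (V * L) = 0.0494 / 0.004148 = 11.9094
Compute sqrt(11.9094) = 3.451
Compute c / (2*pi) = 343 / 6.283185 = 54.590148
f = 54.590148 * 3.451 = 188.39

188.39 Hz


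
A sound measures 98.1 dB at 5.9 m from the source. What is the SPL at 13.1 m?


Given values:
  SPL1 = 98.1 dB, r1 = 5.9 m, r2 = 13.1 m
Formula: SPL2 = SPL1 - 20 * log10(r2 / r1)
Compute ratio: r2 / r1 = 13.1 / 5.9 = 2.2203
Compute log10: log10(2.2203) = 0.346412
Compute drop: 20 * 0.346412 = 6.9282
SPL2 = 98.1 - 6.9282 = 91.17

91.17 dB


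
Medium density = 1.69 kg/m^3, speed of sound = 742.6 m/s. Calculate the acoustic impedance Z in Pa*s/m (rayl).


Given values:
  rho = 1.69 kg/m^3
  c = 742.6 m/s
Formula: Z = rho * c
Z = 1.69 * 742.6
Z = 1254.99

1254.99 rayl


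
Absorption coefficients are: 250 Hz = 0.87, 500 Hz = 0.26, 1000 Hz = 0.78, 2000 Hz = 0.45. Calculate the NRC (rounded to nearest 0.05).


Given values:
  a_250 = 0.87, a_500 = 0.26
  a_1000 = 0.78, a_2000 = 0.45
Formula: NRC = (a250 + a500 + a1000 + a2000) / 4
Sum = 0.87 + 0.26 + 0.78 + 0.45 = 2.36
NRC = 2.36 / 4 = 0.59
Rounded to nearest 0.05: 0.6

0.6


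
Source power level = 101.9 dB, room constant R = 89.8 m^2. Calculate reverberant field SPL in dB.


Given values:
  Lw = 101.9 dB, R = 89.8 m^2
Formula: SPL = Lw + 10 * log10(4 / R)
Compute 4 / R = 4 / 89.8 = 0.044543
Compute 10 * log10(0.044543) = -13.5122
SPL = 101.9 + (-13.5122) = 88.39

88.39 dB


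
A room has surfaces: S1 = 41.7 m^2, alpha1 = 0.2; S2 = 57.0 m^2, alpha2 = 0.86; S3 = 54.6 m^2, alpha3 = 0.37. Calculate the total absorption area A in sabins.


Given surfaces:
  Surface 1: 41.7 * 0.2 = 8.34
  Surface 2: 57.0 * 0.86 = 49.02
  Surface 3: 54.6 * 0.37 = 20.202
Formula: A = sum(Si * alpha_i)
A = 8.34 + 49.02 + 20.202
A = 77.56

77.56 sabins


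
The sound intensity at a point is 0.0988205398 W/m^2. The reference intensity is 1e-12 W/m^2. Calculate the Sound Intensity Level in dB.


Given values:
  I = 0.0988205398 W/m^2
  I_ref = 1e-12 W/m^2
Formula: SIL = 10 * log10(I / I_ref)
Compute ratio: I / I_ref = 98820539800
Compute log10: log10(98820539800) = 10.994847
Multiply: SIL = 10 * 10.994847 = 109.95

109.95 dB


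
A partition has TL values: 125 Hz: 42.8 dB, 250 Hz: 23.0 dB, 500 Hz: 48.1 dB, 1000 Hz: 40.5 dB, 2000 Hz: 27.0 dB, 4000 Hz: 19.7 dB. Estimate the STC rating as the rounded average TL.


Given TL values at each frequency:
  125 Hz: 42.8 dB
  250 Hz: 23.0 dB
  500 Hz: 48.1 dB
  1000 Hz: 40.5 dB
  2000 Hz: 27.0 dB
  4000 Hz: 19.7 dB
Formula: STC ~ round(average of TL values)
Sum = 42.8 + 23.0 + 48.1 + 40.5 + 27.0 + 19.7 = 201.1
Average = 201.1 / 6 = 33.52
Rounded: 34

34


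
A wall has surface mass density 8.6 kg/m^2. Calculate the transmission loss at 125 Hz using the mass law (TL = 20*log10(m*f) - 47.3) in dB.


Given values:
  m = 8.6 kg/m^2, f = 125 Hz
Formula: TL = 20 * log10(m * f) - 47.3
Compute m * f = 8.6 * 125 = 1075.0
Compute log10(1075.0) = 3.031408
Compute 20 * 3.031408 = 60.6282
TL = 60.6282 - 47.3 = 13.33

13.33 dB


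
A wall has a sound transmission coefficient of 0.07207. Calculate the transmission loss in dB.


Given values:
  tau = 0.07207
Formula: TL = 10 * log10(1 / tau)
Compute 1 / tau = 1 / 0.07207 = 13.8754
Compute log10(13.8754) = 1.142246
TL = 10 * 1.142246 = 11.42

11.42 dB


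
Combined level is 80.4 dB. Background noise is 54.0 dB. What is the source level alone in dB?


Given values:
  L_total = 80.4 dB, L_bg = 54.0 dB
Formula: L_source = 10 * log10(10^(L_total/10) - 10^(L_bg/10))
Convert to linear:
  10^(80.4/10) = 109647819.6143
  10^(54.0/10) = 251188.6432
Difference: 109647819.6143 - 251188.6432 = 109396630.9711
L_source = 10 * log10(109396630.9711) = 80.39

80.39 dB


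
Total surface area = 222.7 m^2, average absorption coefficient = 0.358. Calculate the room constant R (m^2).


Given values:
  S = 222.7 m^2, alpha = 0.358
Formula: R = S * alpha / (1 - alpha)
Numerator: 222.7 * 0.358 = 79.7266
Denominator: 1 - 0.358 = 0.642
R = 79.7266 / 0.642 = 124.18

124.18 m^2


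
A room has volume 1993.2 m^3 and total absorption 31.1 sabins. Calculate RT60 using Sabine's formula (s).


Given values:
  V = 1993.2 m^3
  A = 31.1 sabins
Formula: RT60 = 0.161 * V / A
Numerator: 0.161 * 1993.2 = 320.9052
RT60 = 320.9052 / 31.1 = 10.318

10.318 s


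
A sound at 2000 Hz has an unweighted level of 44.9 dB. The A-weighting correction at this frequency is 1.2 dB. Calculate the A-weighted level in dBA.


Given values:
  SPL = 44.9 dB
  A-weighting at 2000 Hz = 1.2 dB
Formula: L_A = SPL + A_weight
L_A = 44.9 + (1.2)
L_A = 46.1

46.1 dBA


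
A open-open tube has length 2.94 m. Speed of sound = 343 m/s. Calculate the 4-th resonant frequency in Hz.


Given values:
  Tube type: open-open, L = 2.94 m, c = 343 m/s, n = 4
Formula: f_n = n * c / (2 * L)
Compute 2 * L = 2 * 2.94 = 5.88
f = 4 * 343 / 5.88
f = 233.33

233.33 Hz


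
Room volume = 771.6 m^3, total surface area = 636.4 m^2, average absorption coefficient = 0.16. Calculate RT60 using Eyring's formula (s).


Given values:
  V = 771.6 m^3, S = 636.4 m^2, alpha = 0.16
Formula: RT60 = 0.161 * V / (-S * ln(1 - alpha))
Compute ln(1 - 0.16) = ln(0.84) = -0.174353
Denominator: -636.4 * -0.174353 = 110.9582
Numerator: 0.161 * 771.6 = 124.2276
RT60 = 124.2276 / 110.9582 = 1.12

1.12 s


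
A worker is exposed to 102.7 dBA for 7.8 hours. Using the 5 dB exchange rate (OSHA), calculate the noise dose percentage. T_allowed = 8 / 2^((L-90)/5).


Given values:
  L = 102.7 dBA, T = 7.8 hours
Formula: T_allowed = 8 / 2^((L - 90) / 5)
Compute exponent: (102.7 - 90) / 5 = 2.54
Compute 2^(2.54) = 5.81589
T_allowed = 8 / 5.81589 = 1.375542 hours
Dose = (T / T_allowed) * 100
Dose = (7.8 / 1.375542) * 100 = 567.05

567.05 %


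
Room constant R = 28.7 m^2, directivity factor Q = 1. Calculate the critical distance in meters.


Given values:
  R = 28.7 m^2, Q = 1
Formula: d_c = 0.141 * sqrt(Q * R)
Compute Q * R = 1 * 28.7 = 28.7
Compute sqrt(28.7) = 5.3572
d_c = 0.141 * 5.3572 = 0.755

0.755 m


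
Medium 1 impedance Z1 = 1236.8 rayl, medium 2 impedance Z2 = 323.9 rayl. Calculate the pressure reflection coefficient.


Given values:
  Z1 = 1236.8 rayl, Z2 = 323.9 rayl
Formula: R = (Z2 - Z1) / (Z2 + Z1)
Numerator: Z2 - Z1 = 323.9 - 1236.8 = -912.9
Denominator: Z2 + Z1 = 323.9 + 1236.8 = 1560.7
R = -912.9 / 1560.7 = -0.5849

-0.5849


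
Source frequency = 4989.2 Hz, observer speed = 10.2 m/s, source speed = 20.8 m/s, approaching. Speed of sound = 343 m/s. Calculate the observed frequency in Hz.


Given values:
  f_s = 4989.2 Hz, v_o = 10.2 m/s, v_s = 20.8 m/s
  Direction: approaching
Formula: f_o = f_s * (c + v_o) / (c - v_s)
Numerator: c + v_o = 343 + 10.2 = 353.2
Denominator: c - v_s = 343 - 20.8 = 322.2
f_o = 4989.2 * 353.2 / 322.2 = 5469.23

5469.23 Hz


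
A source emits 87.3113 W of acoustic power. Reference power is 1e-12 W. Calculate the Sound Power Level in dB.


Given values:
  W = 87.3113 W
  W_ref = 1e-12 W
Formula: SWL = 10 * log10(W / W_ref)
Compute ratio: W / W_ref = 87311300000000
Compute log10: log10(87311300000000) = 13.94107
Multiply: SWL = 10 * 13.94107 = 139.41

139.41 dB


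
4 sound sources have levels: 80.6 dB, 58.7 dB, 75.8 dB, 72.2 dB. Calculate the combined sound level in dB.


Formula: L_total = 10 * log10( sum(10^(Li/10)) )
  Source 1: 10^(80.6/10) = 114815362.1497
  Source 2: 10^(58.7/10) = 741310.2413
  Source 3: 10^(75.8/10) = 38018939.6321
  Source 4: 10^(72.2/10) = 16595869.0744
Sum of linear values = 170171481.0975
L_total = 10 * log10(170171481.0975) = 82.31

82.31 dB


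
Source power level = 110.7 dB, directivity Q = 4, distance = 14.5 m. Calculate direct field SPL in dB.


Given values:
  Lw = 110.7 dB, Q = 4, r = 14.5 m
Formula: SPL = Lw + 10 * log10(Q / (4 * pi * r^2))
Compute 4 * pi * r^2 = 4 * pi * 14.5^2 = 2642.0794
Compute Q / denom = 4 / 2642.0794 = 0.00151396
Compute 10 * log10(0.00151396) = -28.1989
SPL = 110.7 + (-28.1989) = 82.5

82.5 dB


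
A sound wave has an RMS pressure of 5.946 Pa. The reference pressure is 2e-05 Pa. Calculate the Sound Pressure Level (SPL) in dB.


Given values:
  p = 5.946 Pa
  p_ref = 2e-05 Pa
Formula: SPL = 20 * log10(p / p_ref)
Compute ratio: p / p_ref = 5.946 / 2e-05 = 297300
Compute log10: log10(297300) = 5.473195
Multiply: SPL = 20 * 5.473195 = 109.46

109.46 dB


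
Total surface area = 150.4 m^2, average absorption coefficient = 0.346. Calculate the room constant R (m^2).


Given values:
  S = 150.4 m^2, alpha = 0.346
Formula: R = S * alpha / (1 - alpha)
Numerator: 150.4 * 0.346 = 52.0384
Denominator: 1 - 0.346 = 0.654
R = 52.0384 / 0.654 = 79.57

79.57 m^2


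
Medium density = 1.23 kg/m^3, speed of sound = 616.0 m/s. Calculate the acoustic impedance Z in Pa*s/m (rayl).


Given values:
  rho = 1.23 kg/m^3
  c = 616.0 m/s
Formula: Z = rho * c
Z = 1.23 * 616.0
Z = 757.68

757.68 rayl


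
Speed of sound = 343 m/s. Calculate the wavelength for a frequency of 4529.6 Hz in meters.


Given values:
  c = 343 m/s, f = 4529.6 Hz
Formula: lambda = c / f
lambda = 343 / 4529.6
lambda = 0.0757

0.0757 m


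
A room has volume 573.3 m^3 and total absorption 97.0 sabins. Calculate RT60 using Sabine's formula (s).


Given values:
  V = 573.3 m^3
  A = 97.0 sabins
Formula: RT60 = 0.161 * V / A
Numerator: 0.161 * 573.3 = 92.3013
RT60 = 92.3013 / 97.0 = 0.952

0.952 s


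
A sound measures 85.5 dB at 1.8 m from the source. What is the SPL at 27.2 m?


Given values:
  SPL1 = 85.5 dB, r1 = 1.8 m, r2 = 27.2 m
Formula: SPL2 = SPL1 - 20 * log10(r2 / r1)
Compute ratio: r2 / r1 = 27.2 / 1.8 = 15.1111
Compute log10: log10(15.1111) = 1.179296
Compute drop: 20 * 1.179296 = 23.5859
SPL2 = 85.5 - 23.5859 = 61.91

61.91 dB


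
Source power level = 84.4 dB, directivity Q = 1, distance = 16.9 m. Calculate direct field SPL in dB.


Given values:
  Lw = 84.4 dB, Q = 1, r = 16.9 m
Formula: SPL = Lw + 10 * log10(Q / (4 * pi * r^2))
Compute 4 * pi * r^2 = 4 * pi * 16.9^2 = 3589.0811
Compute Q / denom = 1 / 3589.0811 = 0.00027862
Compute 10 * log10(0.00027862) = -35.5499
SPL = 84.4 + (-35.5499) = 48.85

48.85 dB


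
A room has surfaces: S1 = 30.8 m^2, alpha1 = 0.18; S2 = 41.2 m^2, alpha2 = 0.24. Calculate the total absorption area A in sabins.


Given surfaces:
  Surface 1: 30.8 * 0.18 = 5.544
  Surface 2: 41.2 * 0.24 = 9.888
Formula: A = sum(Si * alpha_i)
A = 5.544 + 9.888
A = 15.43

15.43 sabins


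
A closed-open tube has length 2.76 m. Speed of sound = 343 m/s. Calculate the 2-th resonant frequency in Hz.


Given values:
  Tube type: closed-open, L = 2.76 m, c = 343 m/s, n = 2
Formula: f_n = (2n - 1) * c / (4 * L)
Compute 2n - 1 = 2*2 - 1 = 3
Compute 4 * L = 4 * 2.76 = 11.04
f = 3 * 343 / 11.04
f = 93.21

93.21 Hz


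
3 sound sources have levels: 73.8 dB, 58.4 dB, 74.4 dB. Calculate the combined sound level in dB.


Formula: L_total = 10 * log10( sum(10^(Li/10)) )
  Source 1: 10^(73.8/10) = 23988329.1902
  Source 2: 10^(58.4/10) = 691830.9709
  Source 3: 10^(74.4/10) = 27542287.0334
Sum of linear values = 52222447.1945
L_total = 10 * log10(52222447.1945) = 77.18

77.18 dB


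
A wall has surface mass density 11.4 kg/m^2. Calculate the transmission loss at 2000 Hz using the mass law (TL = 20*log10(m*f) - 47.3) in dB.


Given values:
  m = 11.4 kg/m^2, f = 2000 Hz
Formula: TL = 20 * log10(m * f) - 47.3
Compute m * f = 11.4 * 2000 = 22800.0
Compute log10(22800.0) = 4.357935
Compute 20 * 4.357935 = 87.1587
TL = 87.1587 - 47.3 = 39.86

39.86 dB


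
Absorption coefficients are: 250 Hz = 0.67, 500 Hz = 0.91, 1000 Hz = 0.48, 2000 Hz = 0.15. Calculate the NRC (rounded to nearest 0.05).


Given values:
  a_250 = 0.67, a_500 = 0.91
  a_1000 = 0.48, a_2000 = 0.15
Formula: NRC = (a250 + a500 + a1000 + a2000) / 4
Sum = 0.67 + 0.91 + 0.48 + 0.15 = 2.21
NRC = 2.21 / 4 = 0.5525
Rounded to nearest 0.05: 0.55

0.55


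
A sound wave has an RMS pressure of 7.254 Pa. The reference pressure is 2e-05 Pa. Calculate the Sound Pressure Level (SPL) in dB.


Given values:
  p = 7.254 Pa
  p_ref = 2e-05 Pa
Formula: SPL = 20 * log10(p / p_ref)
Compute ratio: p / p_ref = 7.254 / 2e-05 = 362700
Compute log10: log10(362700) = 5.559548
Multiply: SPL = 20 * 5.559548 = 111.19

111.19 dB


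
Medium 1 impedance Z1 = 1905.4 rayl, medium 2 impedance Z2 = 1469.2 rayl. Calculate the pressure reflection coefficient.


Given values:
  Z1 = 1905.4 rayl, Z2 = 1469.2 rayl
Formula: R = (Z2 - Z1) / (Z2 + Z1)
Numerator: Z2 - Z1 = 1469.2 - 1905.4 = -436.2
Denominator: Z2 + Z1 = 1469.2 + 1905.4 = 3374.6
R = -436.2 / 3374.6 = -0.1293

-0.1293


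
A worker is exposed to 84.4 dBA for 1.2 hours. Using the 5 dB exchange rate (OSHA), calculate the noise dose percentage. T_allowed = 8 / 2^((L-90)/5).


Given values:
  L = 84.4 dBA, T = 1.2 hours
Formula: T_allowed = 8 / 2^((L - 90) / 5)
Compute exponent: (84.4 - 90) / 5 = -1.12
Compute 2^(-1.12) = 0.460094
T_allowed = 8 / 0.460094 = 17.387751 hours
Dose = (T / T_allowed) * 100
Dose = (1.2 / 17.387751) * 100 = 6.9

6.9 %


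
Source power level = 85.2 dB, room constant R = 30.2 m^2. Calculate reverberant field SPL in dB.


Given values:
  Lw = 85.2 dB, R = 30.2 m^2
Formula: SPL = Lw + 10 * log10(4 / R)
Compute 4 / R = 4 / 30.2 = 0.13245
Compute 10 * log10(0.13245) = -8.7795
SPL = 85.2 + (-8.7795) = 76.42

76.42 dB


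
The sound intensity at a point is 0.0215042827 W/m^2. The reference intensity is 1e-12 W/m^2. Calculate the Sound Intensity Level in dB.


Given values:
  I = 0.0215042827 W/m^2
  I_ref = 1e-12 W/m^2
Formula: SIL = 10 * log10(I / I_ref)
Compute ratio: I / I_ref = 21504282700
Compute log10: log10(21504282700) = 10.332525
Multiply: SIL = 10 * 10.332525 = 103.33

103.33 dB


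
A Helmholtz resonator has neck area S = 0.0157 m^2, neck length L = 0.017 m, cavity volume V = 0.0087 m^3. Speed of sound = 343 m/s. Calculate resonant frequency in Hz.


Given values:
  S = 0.0157 m^2, L = 0.017 m, V = 0.0087 m^3, c = 343 m/s
Formula: f = (c / (2*pi)) * sqrt(S / (V * L))
Compute V * L = 0.0087 * 0.017 = 0.0001479
Compute S / (V * L) = 0.0157 / 0.0001479 = 106.1528
Compute sqrt(106.1528) = 10.303048
Compute c / (2*pi) = 343 / 6.283185 = 54.590148
f = 54.590148 * 10.303048 = 562.44

562.44 Hz


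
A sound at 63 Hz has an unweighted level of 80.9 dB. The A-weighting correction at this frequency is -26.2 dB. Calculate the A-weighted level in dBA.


Given values:
  SPL = 80.9 dB
  A-weighting at 63 Hz = -26.2 dB
Formula: L_A = SPL + A_weight
L_A = 80.9 + (-26.2)
L_A = 54.7

54.7 dBA


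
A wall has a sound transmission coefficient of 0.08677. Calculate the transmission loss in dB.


Given values:
  tau = 0.08677
Formula: TL = 10 * log10(1 / tau)
Compute 1 / tau = 1 / 0.08677 = 11.5247
Compute log10(11.5247) = 1.06163
TL = 10 * 1.06163 = 10.62

10.62 dB


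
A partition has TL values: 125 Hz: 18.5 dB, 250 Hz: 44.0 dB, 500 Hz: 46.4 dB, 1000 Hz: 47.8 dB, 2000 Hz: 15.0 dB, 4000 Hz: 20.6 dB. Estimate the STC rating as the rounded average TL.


Given TL values at each frequency:
  125 Hz: 18.5 dB
  250 Hz: 44.0 dB
  500 Hz: 46.4 dB
  1000 Hz: 47.8 dB
  2000 Hz: 15.0 dB
  4000 Hz: 20.6 dB
Formula: STC ~ round(average of TL values)
Sum = 18.5 + 44.0 + 46.4 + 47.8 + 15.0 + 20.6 = 192.3
Average = 192.3 / 6 = 32.05
Rounded: 32

32


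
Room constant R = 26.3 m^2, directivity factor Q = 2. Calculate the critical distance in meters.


Given values:
  R = 26.3 m^2, Q = 2
Formula: d_c = 0.141 * sqrt(Q * R)
Compute Q * R = 2 * 26.3 = 52.6
Compute sqrt(52.6) = 7.2526
d_c = 0.141 * 7.2526 = 1.023

1.023 m


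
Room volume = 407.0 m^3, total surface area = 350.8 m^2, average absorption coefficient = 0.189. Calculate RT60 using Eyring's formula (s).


Given values:
  V = 407.0 m^3, S = 350.8 m^2, alpha = 0.189
Formula: RT60 = 0.161 * V / (-S * ln(1 - alpha))
Compute ln(1 - 0.189) = ln(0.811) = -0.209487
Denominator: -350.8 * -0.209487 = 73.488
Numerator: 0.161 * 407.0 = 65.527
RT60 = 65.527 / 73.488 = 0.892

0.892 s


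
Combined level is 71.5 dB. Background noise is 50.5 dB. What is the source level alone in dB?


Given values:
  L_total = 71.5 dB, L_bg = 50.5 dB
Formula: L_source = 10 * log10(10^(L_total/10) - 10^(L_bg/10))
Convert to linear:
  10^(71.5/10) = 14125375.4462
  10^(50.5/10) = 112201.8454
Difference: 14125375.4462 - 112201.8454 = 14013173.6008
L_source = 10 * log10(14013173.6008) = 71.47

71.47 dB


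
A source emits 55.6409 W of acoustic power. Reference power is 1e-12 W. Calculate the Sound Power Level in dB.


Given values:
  W = 55.6409 W
  W_ref = 1e-12 W
Formula: SWL = 10 * log10(W / W_ref)
Compute ratio: W / W_ref = 55640900000000
Compute log10: log10(55640900000000) = 13.745394
Multiply: SWL = 10 * 13.745394 = 137.45

137.45 dB


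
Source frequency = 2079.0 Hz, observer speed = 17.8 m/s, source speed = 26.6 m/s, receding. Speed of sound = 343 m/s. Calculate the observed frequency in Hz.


Given values:
  f_s = 2079.0 Hz, v_o = 17.8 m/s, v_s = 26.6 m/s
  Direction: receding
Formula: f_o = f_s * (c - v_o) / (c + v_s)
Numerator: c - v_o = 343 - 17.8 = 325.2
Denominator: c + v_s = 343 + 26.6 = 369.6
f_o = 2079.0 * 325.2 / 369.6 = 1829.25

1829.25 Hz


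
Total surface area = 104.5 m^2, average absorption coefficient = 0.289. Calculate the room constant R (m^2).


Given values:
  S = 104.5 m^2, alpha = 0.289
Formula: R = S * alpha / (1 - alpha)
Numerator: 104.5 * 0.289 = 30.2005
Denominator: 1 - 0.289 = 0.711
R = 30.2005 / 0.711 = 42.48

42.48 m^2


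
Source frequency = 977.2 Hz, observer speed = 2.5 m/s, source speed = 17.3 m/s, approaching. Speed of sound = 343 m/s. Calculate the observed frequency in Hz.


Given values:
  f_s = 977.2 Hz, v_o = 2.5 m/s, v_s = 17.3 m/s
  Direction: approaching
Formula: f_o = f_s * (c + v_o) / (c - v_s)
Numerator: c + v_o = 343 + 2.5 = 345.5
Denominator: c - v_s = 343 - 17.3 = 325.7
f_o = 977.2 * 345.5 / 325.7 = 1036.61

1036.61 Hz


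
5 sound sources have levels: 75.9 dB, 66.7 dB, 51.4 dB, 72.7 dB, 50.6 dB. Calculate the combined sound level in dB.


Formula: L_total = 10 * log10( sum(10^(Li/10)) )
  Source 1: 10^(75.9/10) = 38904514.4994
  Source 2: 10^(66.7/10) = 4677351.4129
  Source 3: 10^(51.4/10) = 138038.4265
  Source 4: 10^(72.7/10) = 18620871.3666
  Source 5: 10^(50.6/10) = 114815.3621
Sum of linear values = 62455591.0675
L_total = 10 * log10(62455591.0675) = 77.96

77.96 dB


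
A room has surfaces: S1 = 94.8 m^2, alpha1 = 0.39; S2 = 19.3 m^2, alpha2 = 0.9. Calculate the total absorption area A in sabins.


Given surfaces:
  Surface 1: 94.8 * 0.39 = 36.972
  Surface 2: 19.3 * 0.9 = 17.37
Formula: A = sum(Si * alpha_i)
A = 36.972 + 17.37
A = 54.34

54.34 sabins


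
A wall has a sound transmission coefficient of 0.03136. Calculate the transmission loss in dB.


Given values:
  tau = 0.03136
Formula: TL = 10 * log10(1 / tau)
Compute 1 / tau = 1 / 0.03136 = 31.8878
Compute log10(31.8878) = 1.503625
TL = 10 * 1.503625 = 15.04

15.04 dB


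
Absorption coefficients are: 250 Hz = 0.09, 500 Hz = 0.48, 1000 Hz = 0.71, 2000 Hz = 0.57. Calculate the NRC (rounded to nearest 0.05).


Given values:
  a_250 = 0.09, a_500 = 0.48
  a_1000 = 0.71, a_2000 = 0.57
Formula: NRC = (a250 + a500 + a1000 + a2000) / 4
Sum = 0.09 + 0.48 + 0.71 + 0.57 = 1.85
NRC = 1.85 / 4 = 0.4625
Rounded to nearest 0.05: 0.45

0.45


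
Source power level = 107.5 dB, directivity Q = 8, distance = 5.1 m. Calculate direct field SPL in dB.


Given values:
  Lw = 107.5 dB, Q = 8, r = 5.1 m
Formula: SPL = Lw + 10 * log10(Q / (4 * pi * r^2))
Compute 4 * pi * r^2 = 4 * pi * 5.1^2 = 326.8513
Compute Q / denom = 8 / 326.8513 = 0.02447596
Compute 10 * log10(0.02447596) = -16.1126
SPL = 107.5 + (-16.1126) = 91.39

91.39 dB


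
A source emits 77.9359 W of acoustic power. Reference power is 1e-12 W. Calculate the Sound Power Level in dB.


Given values:
  W = 77.9359 W
  W_ref = 1e-12 W
Formula: SWL = 10 * log10(W / W_ref)
Compute ratio: W / W_ref = 77935900000000
Compute log10: log10(77935900000000) = 13.891738
Multiply: SWL = 10 * 13.891738 = 138.92

138.92 dB


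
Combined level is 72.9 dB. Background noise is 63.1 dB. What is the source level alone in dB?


Given values:
  L_total = 72.9 dB, L_bg = 63.1 dB
Formula: L_source = 10 * log10(10^(L_total/10) - 10^(L_bg/10))
Convert to linear:
  10^(72.9/10) = 19498445.9976
  10^(63.1/10) = 2041737.9447
Difference: 19498445.9976 - 2041737.9447 = 17456708.0529
L_source = 10 * log10(17456708.0529) = 72.42

72.42 dB


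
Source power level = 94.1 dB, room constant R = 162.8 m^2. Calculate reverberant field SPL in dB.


Given values:
  Lw = 94.1 dB, R = 162.8 m^2
Formula: SPL = Lw + 10 * log10(4 / R)
Compute 4 / R = 4 / 162.8 = 0.02457
Compute 10 * log10(0.02457) = -16.0959
SPL = 94.1 + (-16.0959) = 78.0

78.0 dB


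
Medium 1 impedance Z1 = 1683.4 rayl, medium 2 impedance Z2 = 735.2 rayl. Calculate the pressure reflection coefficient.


Given values:
  Z1 = 1683.4 rayl, Z2 = 735.2 rayl
Formula: R = (Z2 - Z1) / (Z2 + Z1)
Numerator: Z2 - Z1 = 735.2 - 1683.4 = -948.2
Denominator: Z2 + Z1 = 735.2 + 1683.4 = 2418.6
R = -948.2 / 2418.6 = -0.392

-0.392


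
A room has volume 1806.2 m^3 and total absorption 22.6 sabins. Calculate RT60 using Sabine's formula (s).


Given values:
  V = 1806.2 m^3
  A = 22.6 sabins
Formula: RT60 = 0.161 * V / A
Numerator: 0.161 * 1806.2 = 290.7982
RT60 = 290.7982 / 22.6 = 12.867

12.867 s


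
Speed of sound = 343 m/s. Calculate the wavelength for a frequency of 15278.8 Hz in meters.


Given values:
  c = 343 m/s, f = 15278.8 Hz
Formula: lambda = c / f
lambda = 343 / 15278.8
lambda = 0.0224

0.0224 m


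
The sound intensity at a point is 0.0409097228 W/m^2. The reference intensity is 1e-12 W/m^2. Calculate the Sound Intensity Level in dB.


Given values:
  I = 0.0409097228 W/m^2
  I_ref = 1e-12 W/m^2
Formula: SIL = 10 * log10(I / I_ref)
Compute ratio: I / I_ref = 40909722800
Compute log10: log10(40909722800) = 10.611827
Multiply: SIL = 10 * 10.611827 = 106.12

106.12 dB


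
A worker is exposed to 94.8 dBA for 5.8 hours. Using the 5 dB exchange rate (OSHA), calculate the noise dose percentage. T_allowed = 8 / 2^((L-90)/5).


Given values:
  L = 94.8 dBA, T = 5.8 hours
Formula: T_allowed = 8 / 2^((L - 90) / 5)
Compute exponent: (94.8 - 90) / 5 = 0.96
Compute 2^(0.96) = 1.94531
T_allowed = 8 / 1.94531 = 4.112455 hours
Dose = (T / T_allowed) * 100
Dose = (5.8 / 4.112455) * 100 = 141.03

141.03 %


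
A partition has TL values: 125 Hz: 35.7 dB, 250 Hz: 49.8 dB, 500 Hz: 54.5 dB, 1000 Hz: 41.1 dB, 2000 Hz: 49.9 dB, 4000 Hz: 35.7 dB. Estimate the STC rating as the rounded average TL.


Given TL values at each frequency:
  125 Hz: 35.7 dB
  250 Hz: 49.8 dB
  500 Hz: 54.5 dB
  1000 Hz: 41.1 dB
  2000 Hz: 49.9 dB
  4000 Hz: 35.7 dB
Formula: STC ~ round(average of TL values)
Sum = 35.7 + 49.8 + 54.5 + 41.1 + 49.9 + 35.7 = 266.7
Average = 266.7 / 6 = 44.45
Rounded: 44

44


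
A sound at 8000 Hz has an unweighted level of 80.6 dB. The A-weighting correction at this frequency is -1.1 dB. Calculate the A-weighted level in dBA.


Given values:
  SPL = 80.6 dB
  A-weighting at 8000 Hz = -1.1 dB
Formula: L_A = SPL + A_weight
L_A = 80.6 + (-1.1)
L_A = 79.5

79.5 dBA


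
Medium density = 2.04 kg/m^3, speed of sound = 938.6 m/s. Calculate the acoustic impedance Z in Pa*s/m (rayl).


Given values:
  rho = 2.04 kg/m^3
  c = 938.6 m/s
Formula: Z = rho * c
Z = 2.04 * 938.6
Z = 1914.74

1914.74 rayl


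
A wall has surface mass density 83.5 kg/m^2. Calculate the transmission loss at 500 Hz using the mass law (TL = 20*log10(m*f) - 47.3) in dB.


Given values:
  m = 83.5 kg/m^2, f = 500 Hz
Formula: TL = 20 * log10(m * f) - 47.3
Compute m * f = 83.5 * 500 = 41750.0
Compute log10(41750.0) = 4.620656
Compute 20 * 4.620656 = 92.4131
TL = 92.4131 - 47.3 = 45.11

45.11 dB


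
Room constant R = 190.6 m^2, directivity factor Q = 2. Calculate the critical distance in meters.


Given values:
  R = 190.6 m^2, Q = 2
Formula: d_c = 0.141 * sqrt(Q * R)
Compute Q * R = 2 * 190.6 = 381.2
Compute sqrt(381.2) = 19.5243
d_c = 0.141 * 19.5243 = 2.753

2.753 m


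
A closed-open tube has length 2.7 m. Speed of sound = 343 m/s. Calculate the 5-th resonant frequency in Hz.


Given values:
  Tube type: closed-open, L = 2.7 m, c = 343 m/s, n = 5
Formula: f_n = (2n - 1) * c / (4 * L)
Compute 2n - 1 = 2*5 - 1 = 9
Compute 4 * L = 4 * 2.7 = 10.8
f = 9 * 343 / 10.8
f = 285.83

285.83 Hz


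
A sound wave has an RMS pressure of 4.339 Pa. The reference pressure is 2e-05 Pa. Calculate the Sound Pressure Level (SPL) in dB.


Given values:
  p = 4.339 Pa
  p_ref = 2e-05 Pa
Formula: SPL = 20 * log10(p / p_ref)
Compute ratio: p / p_ref = 4.339 / 2e-05 = 216950
Compute log10: log10(216950) = 5.33636
Multiply: SPL = 20 * 5.33636 = 106.73

106.73 dB


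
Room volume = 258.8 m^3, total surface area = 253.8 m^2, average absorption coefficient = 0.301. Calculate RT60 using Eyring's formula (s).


Given values:
  V = 258.8 m^3, S = 253.8 m^2, alpha = 0.301
Formula: RT60 = 0.161 * V / (-S * ln(1 - alpha))
Compute ln(1 - 0.301) = ln(0.699) = -0.358105
Denominator: -253.8 * -0.358105 = 90.887
Numerator: 0.161 * 258.8 = 41.6668
RT60 = 41.6668 / 90.887 = 0.458

0.458 s


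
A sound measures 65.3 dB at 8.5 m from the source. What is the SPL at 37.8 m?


Given values:
  SPL1 = 65.3 dB, r1 = 8.5 m, r2 = 37.8 m
Formula: SPL2 = SPL1 - 20 * log10(r2 / r1)
Compute ratio: r2 / r1 = 37.8 / 8.5 = 4.4471
Compute log10: log10(4.4471) = 0.648077
Compute drop: 20 * 0.648077 = 12.9615
SPL2 = 65.3 - 12.9615 = 52.34

52.34 dB


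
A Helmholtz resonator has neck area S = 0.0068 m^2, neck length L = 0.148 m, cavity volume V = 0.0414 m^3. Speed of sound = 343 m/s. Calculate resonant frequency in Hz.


Given values:
  S = 0.0068 m^2, L = 0.148 m, V = 0.0414 m^3, c = 343 m/s
Formula: f = (c / (2*pi)) * sqrt(S / (V * L))
Compute V * L = 0.0414 * 0.148 = 0.0061272
Compute S / (V * L) = 0.0068 / 0.0061272 = 1.1098
Compute sqrt(1.1098) = 1.05347
Compute c / (2*pi) = 343 / 6.283185 = 54.590148
f = 54.590148 * 1.05347 = 57.51

57.51 Hz


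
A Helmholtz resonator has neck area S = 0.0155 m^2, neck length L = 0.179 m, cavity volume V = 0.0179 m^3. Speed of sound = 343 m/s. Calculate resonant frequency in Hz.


Given values:
  S = 0.0155 m^2, L = 0.179 m, V = 0.0179 m^3, c = 343 m/s
Formula: f = (c / (2*pi)) * sqrt(S / (V * L))
Compute V * L = 0.0179 * 0.179 = 0.0032041
Compute S / (V * L) = 0.0155 / 0.0032041 = 4.8376
Compute sqrt(4.8376) = 2.199454
Compute c / (2*pi) = 343 / 6.283185 = 54.590148
f = 54.590148 * 2.199454 = 120.07

120.07 Hz


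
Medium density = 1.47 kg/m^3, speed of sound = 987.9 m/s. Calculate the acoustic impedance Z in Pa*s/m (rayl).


Given values:
  rho = 1.47 kg/m^3
  c = 987.9 m/s
Formula: Z = rho * c
Z = 1.47 * 987.9
Z = 1452.21

1452.21 rayl


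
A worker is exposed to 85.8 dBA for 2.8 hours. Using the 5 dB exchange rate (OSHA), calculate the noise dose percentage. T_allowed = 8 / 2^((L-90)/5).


Given values:
  L = 85.8 dBA, T = 2.8 hours
Formula: T_allowed = 8 / 2^((L - 90) / 5)
Compute exponent: (85.8 - 90) / 5 = -0.84
Compute 2^(-0.84) = 0.558644
T_allowed = 8 / 0.558644 = 14.32039 hours
Dose = (T / T_allowed) * 100
Dose = (2.8 / 14.32039) * 100 = 19.55

19.55 %


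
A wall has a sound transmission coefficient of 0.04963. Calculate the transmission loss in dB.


Given values:
  tau = 0.04963
Formula: TL = 10 * log10(1 / tau)
Compute 1 / tau = 1 / 0.04963 = 20.1491
Compute log10(20.1491) = 1.304256
TL = 10 * 1.304256 = 13.04

13.04 dB


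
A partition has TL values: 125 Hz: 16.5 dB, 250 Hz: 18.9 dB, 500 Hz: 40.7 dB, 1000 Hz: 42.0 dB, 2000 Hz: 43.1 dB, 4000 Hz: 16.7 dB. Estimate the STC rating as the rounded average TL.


Given TL values at each frequency:
  125 Hz: 16.5 dB
  250 Hz: 18.9 dB
  500 Hz: 40.7 dB
  1000 Hz: 42.0 dB
  2000 Hz: 43.1 dB
  4000 Hz: 16.7 dB
Formula: STC ~ round(average of TL values)
Sum = 16.5 + 18.9 + 40.7 + 42.0 + 43.1 + 16.7 = 177.9
Average = 177.9 / 6 = 29.65
Rounded: 30

30


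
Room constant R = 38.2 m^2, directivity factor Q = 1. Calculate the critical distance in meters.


Given values:
  R = 38.2 m^2, Q = 1
Formula: d_c = 0.141 * sqrt(Q * R)
Compute Q * R = 1 * 38.2 = 38.2
Compute sqrt(38.2) = 6.1806
d_c = 0.141 * 6.1806 = 0.871

0.871 m


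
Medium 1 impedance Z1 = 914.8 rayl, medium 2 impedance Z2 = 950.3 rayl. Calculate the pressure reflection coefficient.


Given values:
  Z1 = 914.8 rayl, Z2 = 950.3 rayl
Formula: R = (Z2 - Z1) / (Z2 + Z1)
Numerator: Z2 - Z1 = 950.3 - 914.8 = 35.5
Denominator: Z2 + Z1 = 950.3 + 914.8 = 1865.1
R = 35.5 / 1865.1 = 0.019

0.019


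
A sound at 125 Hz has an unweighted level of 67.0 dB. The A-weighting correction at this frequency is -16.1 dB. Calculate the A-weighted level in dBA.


Given values:
  SPL = 67.0 dB
  A-weighting at 125 Hz = -16.1 dB
Formula: L_A = SPL + A_weight
L_A = 67.0 + (-16.1)
L_A = 50.9

50.9 dBA


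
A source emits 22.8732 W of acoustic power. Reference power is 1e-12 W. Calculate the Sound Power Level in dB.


Given values:
  W = 22.8732 W
  W_ref = 1e-12 W
Formula: SWL = 10 * log10(W / W_ref)
Compute ratio: W / W_ref = 22873200000000
Compute log10: log10(22873200000000) = 13.359327
Multiply: SWL = 10 * 13.359327 = 133.59

133.59 dB


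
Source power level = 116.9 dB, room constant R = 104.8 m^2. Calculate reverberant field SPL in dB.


Given values:
  Lw = 116.9 dB, R = 104.8 m^2
Formula: SPL = Lw + 10 * log10(4 / R)
Compute 4 / R = 4 / 104.8 = 0.038168
Compute 10 * log10(0.038168) = -14.183
SPL = 116.9 + (-14.183) = 102.72

102.72 dB


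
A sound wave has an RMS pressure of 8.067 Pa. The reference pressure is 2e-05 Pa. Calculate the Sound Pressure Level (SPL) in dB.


Given values:
  p = 8.067 Pa
  p_ref = 2e-05 Pa
Formula: SPL = 20 * log10(p / p_ref)
Compute ratio: p / p_ref = 8.067 / 2e-05 = 403350
Compute log10: log10(403350) = 5.605682
Multiply: SPL = 20 * 5.605682 = 112.11

112.11 dB


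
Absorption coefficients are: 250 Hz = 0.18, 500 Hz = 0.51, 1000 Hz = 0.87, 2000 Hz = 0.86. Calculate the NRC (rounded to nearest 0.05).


Given values:
  a_250 = 0.18, a_500 = 0.51
  a_1000 = 0.87, a_2000 = 0.86
Formula: NRC = (a250 + a500 + a1000 + a2000) / 4
Sum = 0.18 + 0.51 + 0.87 + 0.86 = 2.42
NRC = 2.42 / 4 = 0.605
Rounded to nearest 0.05: 0.6

0.6


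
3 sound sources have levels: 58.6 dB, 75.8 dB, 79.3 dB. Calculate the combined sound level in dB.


Formula: L_total = 10 * log10( sum(10^(Li/10)) )
  Source 1: 10^(58.6/10) = 724435.9601
  Source 2: 10^(75.8/10) = 38018939.6321
  Source 3: 10^(79.3/10) = 85113803.8202
Sum of linear values = 123857179.4124
L_total = 10 * log10(123857179.4124) = 80.93

80.93 dB
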